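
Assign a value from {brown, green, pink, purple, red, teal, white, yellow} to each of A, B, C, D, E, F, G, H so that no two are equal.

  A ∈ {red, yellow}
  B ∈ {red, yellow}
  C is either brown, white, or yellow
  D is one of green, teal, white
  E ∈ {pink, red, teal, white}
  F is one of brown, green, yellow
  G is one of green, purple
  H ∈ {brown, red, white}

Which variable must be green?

F

The 8 variables draw from only 8 values {brown, green, pink, purple, red, teal, white, yellow}, so each is used; only E can be pink, hence E = pink.
The 7 still-open variables together cover exactly {brown, green, purple, red, teal, white, yellow} — 7 values for 7 variables — and purple appears only in G's list, so G = purple.
Among the 6 still-open variables, teal fits only D (and all 6 values in {brown, green, red, teal, white, yellow} must be used), so D = teal.
The 5 still-open variables draw from only 5 values {brown, green, red, white, yellow}, so each is used; only F can be green, hence F = green.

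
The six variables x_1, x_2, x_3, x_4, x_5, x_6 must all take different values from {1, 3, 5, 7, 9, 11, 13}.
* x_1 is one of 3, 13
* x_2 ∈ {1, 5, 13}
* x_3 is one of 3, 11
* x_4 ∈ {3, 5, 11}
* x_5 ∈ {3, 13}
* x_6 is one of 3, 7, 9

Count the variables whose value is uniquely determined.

3

x_1 and x_5 share exactly the 2 values {3, 13}; by pigeonhole those values go to them, so strike 3, 13 from x_2, x_3, x_4, x_6.
That leaves x_3 = 11. Remove 11 from x_4.
That leaves x_4 = 5. Strike 5 from x_2.
x_2 has just one choice, so x_2 = 1.
Determined: x_2=1, x_3=11, x_4=5. The other variables each still have more than one consistent value. That makes 3.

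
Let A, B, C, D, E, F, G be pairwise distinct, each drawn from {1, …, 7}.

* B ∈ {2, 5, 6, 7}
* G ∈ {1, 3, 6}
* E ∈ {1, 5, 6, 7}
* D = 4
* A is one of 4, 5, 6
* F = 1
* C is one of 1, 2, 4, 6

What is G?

D must be 4 (only option left). Strike 4 from A, C.
F must be 1 (only option left). So C, E, G can't be 1.
The 5 still-open variables together cover exactly {2, 3, 5, 6, 7} — 5 values for 5 variables — and 3 appears only in G's list, so G = 3.

3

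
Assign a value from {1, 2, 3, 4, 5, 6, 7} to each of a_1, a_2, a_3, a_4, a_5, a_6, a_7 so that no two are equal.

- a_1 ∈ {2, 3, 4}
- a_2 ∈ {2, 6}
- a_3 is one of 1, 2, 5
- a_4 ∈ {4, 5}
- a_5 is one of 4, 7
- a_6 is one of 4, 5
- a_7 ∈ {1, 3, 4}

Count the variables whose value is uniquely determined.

The 7 variables draw from only 7 values {1, 2, 3, 4, 5, 6, 7}, so each is used; only a_2 can be 6, hence a_2 = 6.
The 6 still-open variables together cover exactly {1, 2, 3, 4, 5, 7} — 6 values for 6 variables — and 7 appears only in a_5's list, so a_5 = 7.
The 2 variables a_4 and a_6 are confined to {4, 5}, which locks those values in; drop them from a_1, a_3, a_7.
Determined: a_2=6, a_5=7. The other variables each still have more than one consistent value. That makes 2.

2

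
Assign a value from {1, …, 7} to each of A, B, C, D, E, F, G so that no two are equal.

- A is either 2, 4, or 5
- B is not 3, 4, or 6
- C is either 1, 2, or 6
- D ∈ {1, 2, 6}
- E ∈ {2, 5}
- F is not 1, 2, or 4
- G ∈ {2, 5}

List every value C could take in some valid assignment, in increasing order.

The 7 variables draw from only 7 values {1, 2, 3, 4, 5, 6, 7}, so each is used; only F can be 3, hence F = 3.
The 6 still-open variables draw from only 6 values {1, 2, 4, 5, 6, 7}, so each is used; only A can be 4, hence A = 4.
Among the 5 still-open variables, 7 fits only B (and all 5 values in {1, 2, 5, 6, 7} must be used), so B = 7.
E and G between them cover only {2, 5} — a naked pair. Remove those values from C, D.
No further eliminations apply; C can still be any of 1, 6.

1, 6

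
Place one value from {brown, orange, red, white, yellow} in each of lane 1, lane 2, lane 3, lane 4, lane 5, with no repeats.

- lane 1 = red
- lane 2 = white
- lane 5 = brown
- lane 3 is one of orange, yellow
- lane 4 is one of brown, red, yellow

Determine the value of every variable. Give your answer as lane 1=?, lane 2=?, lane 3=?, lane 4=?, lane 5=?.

lane 1's domain is down to {red}, so lane 1 = red. Strike red from lane 4.
lane 2 must be white (only option left).
lane 5's domain is down to {brown}, so lane 5 = brown. Eliminate brown elsewhere: lane 4.
lane 4's domain is down to {yellow}, so lane 4 = yellow. Remove yellow from lane 3.
lane 3 has just one choice, so lane 3 = orange.

lane 1=red, lane 2=white, lane 3=orange, lane 4=yellow, lane 5=brown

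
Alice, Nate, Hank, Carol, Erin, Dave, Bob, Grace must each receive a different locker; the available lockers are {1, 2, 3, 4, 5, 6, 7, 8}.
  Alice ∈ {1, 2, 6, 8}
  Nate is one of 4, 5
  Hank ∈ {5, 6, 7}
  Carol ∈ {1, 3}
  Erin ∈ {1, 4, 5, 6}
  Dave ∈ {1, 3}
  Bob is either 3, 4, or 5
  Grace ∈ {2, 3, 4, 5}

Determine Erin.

Among the 8 variables, 7 fits only Hank (and all 8 values in {1, 2, 3, 4, 5, 6, 7, 8} must be used), so Hank = 7.
Among the 7 still-open variables, 8 fits only Alice (and all 7 values in {1, 2, 3, 4, 5, 6, 8} must be used), so Alice = 8.
The 6 still-open variables together cover exactly {1, 2, 3, 4, 5, 6} — 6 values for 6 variables — and 2 appears only in Grace's list, so Grace = 2.
The 5 still-open variables draw from only 5 values {1, 3, 4, 5, 6}, so each is used; only Erin can be 6, hence Erin = 6.

6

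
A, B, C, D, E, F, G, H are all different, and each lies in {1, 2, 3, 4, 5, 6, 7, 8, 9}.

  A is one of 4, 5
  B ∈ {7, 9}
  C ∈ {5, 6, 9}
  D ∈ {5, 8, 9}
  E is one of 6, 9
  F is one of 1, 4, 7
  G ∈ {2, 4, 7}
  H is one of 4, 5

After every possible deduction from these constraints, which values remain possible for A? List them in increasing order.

4, 5

The 8 variables draw from only 8 values {1, 2, 4, 5, 6, 7, 8, 9}, so each is used; only F can be 1, hence F = 1.
Among the 7 still-open variables, 2 fits only G (and all 7 values in {2, 4, 5, 6, 7, 8, 9} must be used), so G = 2.
The 6 still-open variables draw from only 6 values {4, 5, 6, 7, 8, 9}, so each is used; only B can be 7, hence B = 7.
The 5 still-open variables draw from only 5 values {4, 5, 6, 8, 9}, so each is used; only D can be 8, hence D = 8.
A and H share exactly the 2 values {4, 5}; by pigeonhole those values go to them, so strike 4, 5 from C.
No further eliminations apply; A can still be any of 4, 5.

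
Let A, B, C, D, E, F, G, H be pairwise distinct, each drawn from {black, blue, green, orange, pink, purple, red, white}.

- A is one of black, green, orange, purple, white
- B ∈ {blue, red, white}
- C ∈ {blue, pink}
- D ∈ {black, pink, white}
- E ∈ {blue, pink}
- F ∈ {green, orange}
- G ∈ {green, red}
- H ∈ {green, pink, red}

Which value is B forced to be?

white

Among the 8 variables, purple fits only A (and all 8 values in {black, blue, green, orange, pink, purple, red, white} must be used), so A = purple.
Among the 7 still-open variables, black fits only D (and all 7 values in {black, blue, green, orange, pink, red, white} must be used), so D = black.
The 6 still-open variables together cover exactly {blue, green, orange, pink, red, white} — 6 values for 6 variables — and orange appears only in F's list, so F = orange.
The 5 still-open variables draw from only 5 values {blue, green, pink, red, white}, so each is used; only B can be white, hence B = white.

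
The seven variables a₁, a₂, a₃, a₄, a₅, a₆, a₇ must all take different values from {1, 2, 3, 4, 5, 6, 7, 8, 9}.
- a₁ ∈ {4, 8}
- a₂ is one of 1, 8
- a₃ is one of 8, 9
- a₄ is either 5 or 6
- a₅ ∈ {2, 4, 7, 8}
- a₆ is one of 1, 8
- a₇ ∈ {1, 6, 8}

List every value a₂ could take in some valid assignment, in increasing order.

a₂ and a₆ between them cover only {1, 8} — a naked pair. Remove those values from a₁, a₃, a₅, a₇.
a₁'s domain is down to {4}, so a₁ = 4. So a₅ can't be 4.
a₃'s domain is down to {9}, so a₃ = 9.
a₇ must be 6 (only option left). Eliminate 6 elsewhere: a₄.
a₄'s domain is down to {5}, so a₄ = 5.
No further eliminations apply; a₂ can still be any of 1, 8.

1, 8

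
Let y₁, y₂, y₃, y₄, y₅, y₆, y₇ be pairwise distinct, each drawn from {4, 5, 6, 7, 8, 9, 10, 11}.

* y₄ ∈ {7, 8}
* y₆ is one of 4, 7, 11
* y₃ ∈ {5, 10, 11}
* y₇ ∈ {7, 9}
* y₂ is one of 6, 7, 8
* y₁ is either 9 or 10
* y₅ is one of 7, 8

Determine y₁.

The 2 variables y₄ and y₅ are confined to {7, 8}, which locks those values in; drop them from y₂, y₆, y₇.
y₂'s domain is down to {6}, so y₂ = 6.
y₇ has just one choice, so y₇ = 9. So y₁ can't be 9.
So y₁ = 10.

10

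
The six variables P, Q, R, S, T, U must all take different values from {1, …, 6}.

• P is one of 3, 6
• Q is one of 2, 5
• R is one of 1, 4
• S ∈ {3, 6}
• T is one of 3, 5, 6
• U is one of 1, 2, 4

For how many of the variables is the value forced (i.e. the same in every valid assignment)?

2

P and S between them cover only {3, 6} — a naked pair. Remove those values from T.
T has just one choice, so T = 5. Strike 5 from Q.
Q has just one choice, so Q = 2. So U can't be 2.
Determined: Q=2, T=5. The other variables each still have more than one consistent value. That makes 2.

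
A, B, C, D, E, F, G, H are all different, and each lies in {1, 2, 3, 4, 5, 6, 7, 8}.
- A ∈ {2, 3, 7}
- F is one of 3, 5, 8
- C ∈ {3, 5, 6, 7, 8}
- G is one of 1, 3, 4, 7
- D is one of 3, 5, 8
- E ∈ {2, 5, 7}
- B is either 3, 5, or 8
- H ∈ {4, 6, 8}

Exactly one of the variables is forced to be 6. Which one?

Among the 8 variables, 1 fits only G (and all 8 values in {1, 2, 3, 4, 5, 6, 7, 8} must be used), so G = 1.
Among the 7 still-open variables, 4 fits only H (and all 7 values in {2, 3, 4, 5, 6, 7, 8} must be used), so H = 4.
The 6 still-open variables together cover exactly {2, 3, 5, 6, 7, 8} — 6 values for 6 variables — and 6 appears only in C's list, so C = 6.

C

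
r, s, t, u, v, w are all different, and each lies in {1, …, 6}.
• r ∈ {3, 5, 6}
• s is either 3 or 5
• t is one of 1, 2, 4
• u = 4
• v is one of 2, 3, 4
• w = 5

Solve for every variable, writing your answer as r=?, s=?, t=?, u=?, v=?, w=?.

r=6, s=3, t=1, u=4, v=2, w=5

u's domain is down to {4}, so u = 4. Eliminate 4 elsewhere: t, v.
w's domain is down to {5}, so w = 5. Strike 5 from r, s.
That leaves s = 3. Strike 3 from r, v.
v must be 2 (only option left). Remove 2 from t.
r must be 6 (only option left).
That leaves t = 1.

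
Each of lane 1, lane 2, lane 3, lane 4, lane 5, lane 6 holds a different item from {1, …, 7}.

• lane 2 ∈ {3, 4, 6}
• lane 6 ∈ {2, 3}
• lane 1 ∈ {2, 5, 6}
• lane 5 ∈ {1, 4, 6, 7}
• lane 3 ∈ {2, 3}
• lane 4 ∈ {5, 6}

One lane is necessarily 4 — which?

lane 3 and lane 6 between them cover only {2, 3} — a naked pair. Remove those values from lane 1, lane 2.
lane 1 and lane 4 between them cover only {5, 6} — a naked pair. Remove those values from lane 2, lane 5.
So 4 goes to lane 2.

lane 2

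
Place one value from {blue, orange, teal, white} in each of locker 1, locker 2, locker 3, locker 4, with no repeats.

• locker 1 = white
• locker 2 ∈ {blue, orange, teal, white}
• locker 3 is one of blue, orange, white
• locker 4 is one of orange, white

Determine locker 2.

teal

locker 1's domain is down to {white}, so locker 1 = white. Remove white from locker 2, locker 3, locker 4.
locker 4 must be orange (only option left). Strike orange from locker 2, locker 3.
That leaves locker 3 = blue. Eliminate blue elsewhere: locker 2.
So locker 2 = teal.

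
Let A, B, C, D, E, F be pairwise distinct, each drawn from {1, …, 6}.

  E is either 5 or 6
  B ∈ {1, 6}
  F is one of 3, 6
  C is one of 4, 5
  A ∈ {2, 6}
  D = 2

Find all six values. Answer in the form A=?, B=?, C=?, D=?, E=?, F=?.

A=6, B=1, C=4, D=2, E=5, F=3

D must be 2 (only option left). Remove 2 from A.
That leaves A = 6. Remove 6 from B, E, F.
B's domain is down to {1}, so B = 1.
E must be 5 (only option left). Eliminate 5 elsewhere: C.
That leaves F = 3.
C must be 4 (only option left).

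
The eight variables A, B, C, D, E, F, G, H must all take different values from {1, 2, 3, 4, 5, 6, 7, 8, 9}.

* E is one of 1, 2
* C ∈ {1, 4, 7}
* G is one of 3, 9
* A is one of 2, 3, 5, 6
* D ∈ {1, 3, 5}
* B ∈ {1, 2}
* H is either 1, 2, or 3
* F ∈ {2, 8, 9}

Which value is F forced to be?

8

B and E share exactly the 2 values {1, 2}; by pigeonhole those values go to them, so strike 1, 2 from A, C, D, F, H.
H has just one choice, so H = 3. So A, D, G can't be 3.
D must be 5 (only option left). Strike 5 from A.
That leaves G = 9. Eliminate 9 elsewhere: F.
So F = 8.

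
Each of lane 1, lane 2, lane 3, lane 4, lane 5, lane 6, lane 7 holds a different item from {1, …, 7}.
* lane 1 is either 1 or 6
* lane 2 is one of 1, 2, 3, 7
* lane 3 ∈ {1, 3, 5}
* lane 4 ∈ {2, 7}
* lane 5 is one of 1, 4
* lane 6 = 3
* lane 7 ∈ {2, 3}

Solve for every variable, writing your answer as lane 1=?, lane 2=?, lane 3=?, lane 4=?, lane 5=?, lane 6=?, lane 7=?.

lane 6's domain is down to {3}, so lane 6 = 3. So lane 2, lane 3, lane 7 can't be 3.
That leaves lane 7 = 2. Eliminate 2 elsewhere: lane 2, lane 4.
lane 4's domain is down to {7}, so lane 4 = 7. Remove 7 from lane 2.
lane 2's domain is down to {1}, so lane 2 = 1. Eliminate 1 elsewhere: lane 1, lane 3, lane 5.
That leaves lane 3 = 5.
That leaves lane 5 = 4.
That leaves lane 1 = 6.

lane 1=6, lane 2=1, lane 3=5, lane 4=7, lane 5=4, lane 6=3, lane 7=2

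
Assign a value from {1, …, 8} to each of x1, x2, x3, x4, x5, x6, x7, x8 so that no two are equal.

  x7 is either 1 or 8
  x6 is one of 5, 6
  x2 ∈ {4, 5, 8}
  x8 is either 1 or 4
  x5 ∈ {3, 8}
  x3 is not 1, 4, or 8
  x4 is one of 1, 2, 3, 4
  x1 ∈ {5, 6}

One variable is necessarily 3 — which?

The 8 variables together cover exactly {1, 2, 3, 4, 5, 6, 7, 8} — 8 values for 8 variables — and 7 appears only in x3's list, so x3 = 7.
Among the 7 still-open variables, 2 fits only x4 (and all 7 values in {1, 2, 3, 4, 5, 6, 8} must be used), so x4 = 2.
Among the 6 still-open variables, 3 fits only x5 (and all 6 values in {1, 3, 4, 5, 6, 8} must be used), so x5 = 3.

x5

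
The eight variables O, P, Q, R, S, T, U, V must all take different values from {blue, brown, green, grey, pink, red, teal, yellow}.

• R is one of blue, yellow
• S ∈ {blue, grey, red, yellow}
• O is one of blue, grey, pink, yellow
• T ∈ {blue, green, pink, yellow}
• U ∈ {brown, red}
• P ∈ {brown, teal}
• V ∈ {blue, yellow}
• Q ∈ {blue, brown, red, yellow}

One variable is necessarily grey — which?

The 8 variables together cover exactly {blue, brown, green, grey, pink, red, teal, yellow} — 8 values for 8 variables — and green appears only in T's list, so T = green.
Among the 7 still-open variables, pink fits only O (and all 7 values in {blue, brown, grey, pink, red, teal, yellow} must be used), so O = pink.
The 6 still-open variables together cover exactly {blue, brown, grey, red, teal, yellow} — 6 values for 6 variables — and grey appears only in S's list, so S = grey.

S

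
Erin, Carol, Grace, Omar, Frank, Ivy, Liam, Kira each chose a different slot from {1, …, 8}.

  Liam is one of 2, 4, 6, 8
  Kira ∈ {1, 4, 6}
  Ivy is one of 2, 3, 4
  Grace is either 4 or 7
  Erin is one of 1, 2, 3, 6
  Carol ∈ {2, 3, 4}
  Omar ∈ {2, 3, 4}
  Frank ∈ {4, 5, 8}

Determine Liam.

8

The 8 variables together cover exactly {1, 2, 3, 4, 5, 6, 7, 8} — 8 values for 8 variables — and 5 appears only in Frank's list, so Frank = 5.
The 7 still-open variables draw from only 7 values {1, 2, 3, 4, 6, 7, 8}, so each is used; only Grace can be 7, hence Grace = 7.
The 6 still-open variables draw from only 6 values {1, 2, 3, 4, 6, 8}, so each is used; only Liam can be 8, hence Liam = 8.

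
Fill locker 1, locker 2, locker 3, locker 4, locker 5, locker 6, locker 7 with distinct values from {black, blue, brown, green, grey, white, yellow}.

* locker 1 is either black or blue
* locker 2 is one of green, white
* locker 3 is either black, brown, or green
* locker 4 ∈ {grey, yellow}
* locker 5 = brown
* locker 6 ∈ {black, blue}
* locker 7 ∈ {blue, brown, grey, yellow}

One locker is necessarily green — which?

locker 3

locker 5 has just one choice, so locker 5 = brown. Strike brown from locker 3, locker 7.
Among the 6 still-open variables, white fits only locker 2 (and all 6 values in {black, blue, green, grey, white, yellow} must be used), so locker 2 = white.
The 5 still-open variables draw from only 5 values {black, blue, green, grey, yellow}, so each is used; only locker 3 can be green, hence locker 3 = green.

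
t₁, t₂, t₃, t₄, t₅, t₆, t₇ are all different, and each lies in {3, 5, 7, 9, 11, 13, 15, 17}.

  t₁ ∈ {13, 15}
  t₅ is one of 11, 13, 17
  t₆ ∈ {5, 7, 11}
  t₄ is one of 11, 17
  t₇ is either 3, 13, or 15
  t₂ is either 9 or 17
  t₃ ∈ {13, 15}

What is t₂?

t₁ and t₃ share exactly the 2 values {13, 15}; by pigeonhole those values go to them, so strike 13, 15 from t₅, t₇.
t₇ has just one choice, so t₇ = 3.
The 2 variables t₄ and t₅ are confined to {11, 17}, which locks those values in; drop them from t₂, t₆.
So t₂ = 9.

9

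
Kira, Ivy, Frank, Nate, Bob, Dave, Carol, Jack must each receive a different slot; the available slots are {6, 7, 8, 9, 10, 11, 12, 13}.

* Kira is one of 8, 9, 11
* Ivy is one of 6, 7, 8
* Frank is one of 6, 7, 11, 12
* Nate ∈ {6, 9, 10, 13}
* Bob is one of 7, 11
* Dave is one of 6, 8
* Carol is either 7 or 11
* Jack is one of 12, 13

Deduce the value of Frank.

12

The 8 variables together cover exactly {6, 7, 8, 9, 10, 11, 12, 13} — 8 values for 8 variables — and 10 appears only in Nate's list, so Nate = 10.
The 7 still-open variables draw from only 7 values {6, 7, 8, 9, 11, 12, 13}, so each is used; only Kira can be 9, hence Kira = 9.
The 6 still-open variables together cover exactly {6, 7, 8, 11, 12, 13} — 6 values for 6 variables — and 13 appears only in Jack's list, so Jack = 13.
Among the 5 still-open variables, 12 fits only Frank (and all 5 values in {6, 7, 8, 11, 12} must be used), so Frank = 12.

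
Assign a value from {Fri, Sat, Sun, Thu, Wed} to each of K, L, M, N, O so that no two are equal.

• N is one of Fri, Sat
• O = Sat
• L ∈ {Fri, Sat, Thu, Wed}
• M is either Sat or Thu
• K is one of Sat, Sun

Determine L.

O must be Sat (only option left). Eliminate Sat elsewhere: K, L, M, N.
K must be Sun (only option left).
That leaves M = Thu. Eliminate Thu elsewhere: L.
N has just one choice, so N = Fri. Remove Fri from L.
So L = Wed.

Wed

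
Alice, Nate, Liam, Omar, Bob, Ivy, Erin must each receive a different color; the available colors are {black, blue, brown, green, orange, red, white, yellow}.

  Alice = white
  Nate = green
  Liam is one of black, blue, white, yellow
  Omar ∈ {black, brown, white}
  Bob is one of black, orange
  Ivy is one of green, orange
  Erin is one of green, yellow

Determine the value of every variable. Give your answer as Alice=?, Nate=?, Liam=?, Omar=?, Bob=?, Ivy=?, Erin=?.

Alice=white, Nate=green, Liam=blue, Omar=brown, Bob=black, Ivy=orange, Erin=yellow

Alice's domain is down to {white}, so Alice = white. So Liam, Omar can't be white.
Nate's domain is down to {green}, so Nate = green. Strike green from Ivy, Erin.
Ivy's domain is down to {orange}, so Ivy = orange. Strike orange from Bob.
That leaves Erin = yellow. Eliminate yellow elsewhere: Liam.
Bob must be black (only option left). Remove black from Liam, Omar.
That leaves Liam = blue.
That leaves Omar = brown.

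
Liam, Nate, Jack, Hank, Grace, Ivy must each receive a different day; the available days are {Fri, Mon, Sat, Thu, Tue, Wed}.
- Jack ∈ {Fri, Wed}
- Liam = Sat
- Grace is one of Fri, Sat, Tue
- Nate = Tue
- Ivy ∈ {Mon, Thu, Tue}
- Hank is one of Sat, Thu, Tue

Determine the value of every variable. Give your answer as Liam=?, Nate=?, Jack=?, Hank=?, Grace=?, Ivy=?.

Liam's domain is down to {Sat}, so Liam = Sat. Remove Sat from Hank, Grace.
Nate must be Tue (only option left). Strike Tue from Hank, Grace, Ivy.
Hank's domain is down to {Thu}, so Hank = Thu. Remove Thu from Ivy.
Grace must be Fri (only option left). Strike Fri from Jack.
Ivy must be Mon (only option left).
That leaves Jack = Wed.

Liam=Sat, Nate=Tue, Jack=Wed, Hank=Thu, Grace=Fri, Ivy=Mon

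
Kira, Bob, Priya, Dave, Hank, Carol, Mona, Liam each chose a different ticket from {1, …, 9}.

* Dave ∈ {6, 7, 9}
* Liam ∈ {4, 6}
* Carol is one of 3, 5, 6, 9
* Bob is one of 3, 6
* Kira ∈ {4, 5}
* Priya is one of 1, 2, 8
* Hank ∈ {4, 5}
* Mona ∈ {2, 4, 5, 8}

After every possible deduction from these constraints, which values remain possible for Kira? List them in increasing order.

4, 5

The 2 variables Kira and Hank are confined to {4, 5}, which locks those values in; drop them from Carol, Mona, Liam.
That leaves Liam = 6. So Bob, Dave, Carol can't be 6.
Bob's domain is down to {3}, so Bob = 3. Remove 3 from Carol.
Carol has just one choice, so Carol = 9. So Dave can't be 9.
That leaves Dave = 7.
No further eliminations apply; Kira can still be any of 4, 5.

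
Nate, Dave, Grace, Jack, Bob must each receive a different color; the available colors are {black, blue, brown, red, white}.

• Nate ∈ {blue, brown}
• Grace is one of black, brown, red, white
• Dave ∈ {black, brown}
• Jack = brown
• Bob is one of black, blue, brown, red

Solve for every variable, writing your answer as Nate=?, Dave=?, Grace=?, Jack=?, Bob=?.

Jack must be brown (only option left). Remove brown from Nate, Dave, Grace, Bob.
That leaves Nate = blue. So Bob can't be blue.
Dave has just one choice, so Dave = black. Remove black from Grace, Bob.
Bob must be red (only option left). So Grace can't be red.
That leaves Grace = white.

Nate=blue, Dave=black, Grace=white, Jack=brown, Bob=red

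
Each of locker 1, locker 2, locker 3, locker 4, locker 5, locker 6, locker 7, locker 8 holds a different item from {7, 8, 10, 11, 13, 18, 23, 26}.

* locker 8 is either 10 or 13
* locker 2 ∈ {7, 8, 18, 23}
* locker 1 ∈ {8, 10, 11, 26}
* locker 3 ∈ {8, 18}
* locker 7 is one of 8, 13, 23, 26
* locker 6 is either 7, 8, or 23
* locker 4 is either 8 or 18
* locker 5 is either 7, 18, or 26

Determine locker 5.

Among the 8 variables, 11 fits only locker 1 (and all 8 values in {7, 8, 10, 11, 13, 18, 23, 26} must be used), so locker 1 = 11.
The 7 still-open variables together cover exactly {7, 8, 10, 13, 18, 23, 26} — 7 values for 7 variables — and 10 appears only in locker 8's list, so locker 8 = 10.
Among the 6 still-open variables, 13 fits only locker 7 (and all 6 values in {7, 8, 13, 18, 23, 26} must be used), so locker 7 = 13.
The 5 still-open variables together cover exactly {7, 8, 18, 23, 26} — 5 values for 5 variables — and 26 appears only in locker 5's list, so locker 5 = 26.

26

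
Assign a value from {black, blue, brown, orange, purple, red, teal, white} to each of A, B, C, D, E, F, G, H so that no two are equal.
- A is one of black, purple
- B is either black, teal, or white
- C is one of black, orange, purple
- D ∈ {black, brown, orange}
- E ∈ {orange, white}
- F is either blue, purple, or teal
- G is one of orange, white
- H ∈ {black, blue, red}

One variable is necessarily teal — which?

B

The 8 variables together cover exactly {black, blue, brown, orange, purple, red, teal, white} — 8 values for 8 variables — and brown appears only in D's list, so D = brown.
Among the 7 still-open variables, red fits only H (and all 7 values in {black, blue, orange, purple, red, teal, white} must be used), so H = red.
The 6 still-open variables draw from only 6 values {black, blue, orange, purple, teal, white}, so each is used; only F can be blue, hence F = blue.
The 5 still-open variables draw from only 5 values {black, orange, purple, teal, white}, so each is used; only B can be teal, hence B = teal.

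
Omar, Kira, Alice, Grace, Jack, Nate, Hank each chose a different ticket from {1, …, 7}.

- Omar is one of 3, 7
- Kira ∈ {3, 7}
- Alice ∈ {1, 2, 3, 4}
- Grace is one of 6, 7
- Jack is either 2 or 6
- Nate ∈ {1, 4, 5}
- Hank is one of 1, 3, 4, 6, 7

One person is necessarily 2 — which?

Jack

The 7 variables draw from only 7 values {1, 2, 3, 4, 5, 6, 7}, so each is used; only Nate can be 5, hence Nate = 5.
The 2 variables Omar and Kira are confined to {3, 7}, which locks those values in; drop them from Alice, Grace, Hank.
Grace must be 6 (only option left). Strike 6 from Jack, Hank.
So 2 goes to Jack.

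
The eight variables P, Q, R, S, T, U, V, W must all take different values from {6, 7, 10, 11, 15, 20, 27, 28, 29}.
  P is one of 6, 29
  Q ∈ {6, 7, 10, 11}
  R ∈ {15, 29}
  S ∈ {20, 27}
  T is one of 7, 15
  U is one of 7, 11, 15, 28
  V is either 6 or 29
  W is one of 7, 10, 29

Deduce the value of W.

P and V share exactly the 2 values {6, 29}; by pigeonhole those values go to them, so strike 6, 29 from Q, R, W.
R must be 15 (only option left). Eliminate 15 elsewhere: T, U.
T's domain is down to {7}, so T = 7. Eliminate 7 elsewhere: Q, U, W.
So W = 10.

10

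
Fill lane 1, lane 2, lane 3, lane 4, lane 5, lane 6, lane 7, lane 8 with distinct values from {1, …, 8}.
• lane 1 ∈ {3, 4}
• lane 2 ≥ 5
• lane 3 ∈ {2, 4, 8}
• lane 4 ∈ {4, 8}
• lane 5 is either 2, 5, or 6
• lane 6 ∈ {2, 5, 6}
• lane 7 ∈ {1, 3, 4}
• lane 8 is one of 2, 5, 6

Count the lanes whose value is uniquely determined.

Among the 8 variables, 1 fits only lane 7 (and all 8 values in {1, 2, 3, 4, 5, 6, 7, 8} must be used), so lane 7 = 1.
Among the 7 still-open variables, 3 fits only lane 1 (and all 7 values in {2, 3, 4, 5, 6, 7, 8} must be used), so lane 1 = 3.
The 6 still-open variables draw from only 6 values {2, 4, 5, 6, 7, 8}, so each is used; only lane 2 can be 7, hence lane 2 = 7.
lane 5, lane 6, lane 8 share exactly the 3 values {2, 5, 6}; by pigeonhole those values go to them, so strike 2, 5, 6 from lane 3.
Determined: lane 1=3, lane 2=7, lane 7=1. The other lanes each still have more than one consistent value. That makes 3.

3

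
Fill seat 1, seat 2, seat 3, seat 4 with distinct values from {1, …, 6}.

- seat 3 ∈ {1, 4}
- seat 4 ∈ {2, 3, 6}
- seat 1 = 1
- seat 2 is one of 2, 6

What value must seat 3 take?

seat 1 has just one choice, so seat 1 = 1. Eliminate 1 elsewhere: seat 3.
So seat 3 = 4.

4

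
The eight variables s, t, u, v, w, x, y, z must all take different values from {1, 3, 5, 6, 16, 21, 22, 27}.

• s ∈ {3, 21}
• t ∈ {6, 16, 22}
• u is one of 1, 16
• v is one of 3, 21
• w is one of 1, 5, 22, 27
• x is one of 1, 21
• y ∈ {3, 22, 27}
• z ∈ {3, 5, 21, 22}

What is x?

The 8 variables draw from only 8 values {1, 3, 5, 6, 16, 21, 22, 27}, so each is used; only t can be 6, hence t = 6.
The 7 still-open variables together cover exactly {1, 3, 5, 16, 21, 22, 27} — 7 values for 7 variables — and 16 appears only in u's list, so u = 16.
s and v share exactly the 2 values {3, 21}; by pigeonhole those values go to them, so strike 3, 21 from x, y, z.
So x = 1.

1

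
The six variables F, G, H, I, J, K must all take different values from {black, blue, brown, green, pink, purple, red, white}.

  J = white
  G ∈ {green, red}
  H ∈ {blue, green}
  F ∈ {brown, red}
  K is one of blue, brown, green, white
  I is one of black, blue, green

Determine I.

black

J has just one choice, so J = white. So K can't be white.
The 5 still-open variables draw from only 5 values {black, blue, brown, green, red}, so each is used; only I can be black, hence I = black.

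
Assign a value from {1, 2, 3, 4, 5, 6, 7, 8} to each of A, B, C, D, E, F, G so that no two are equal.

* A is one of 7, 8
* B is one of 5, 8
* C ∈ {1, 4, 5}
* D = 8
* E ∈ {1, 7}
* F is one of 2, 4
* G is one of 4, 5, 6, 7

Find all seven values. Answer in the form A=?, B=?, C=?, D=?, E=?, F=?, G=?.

A=7, B=5, C=4, D=8, E=1, F=2, G=6

D must be 8 (only option left). Eliminate 8 elsewhere: A, B.
That leaves A = 7. Eliminate 7 elsewhere: E, G.
B must be 5 (only option left). Strike 5 from C, G.
E's domain is down to {1}, so E = 1. Eliminate 1 elsewhere: C.
C's domain is down to {4}, so C = 4. Remove 4 from F, G.
That leaves F = 2.
That leaves G = 6.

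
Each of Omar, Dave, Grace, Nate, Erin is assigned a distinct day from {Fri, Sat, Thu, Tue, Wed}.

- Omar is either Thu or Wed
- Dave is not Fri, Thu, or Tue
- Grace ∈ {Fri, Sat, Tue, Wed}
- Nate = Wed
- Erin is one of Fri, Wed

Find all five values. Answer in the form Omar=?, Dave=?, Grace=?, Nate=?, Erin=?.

Nate has just one choice, so Nate = Wed. So Omar, Dave, Grace, Erin can't be Wed.
Erin has just one choice, so Erin = Fri. Strike Fri from Grace.
Omar must be Thu (only option left).
Dave must be Sat (only option left). So Grace can't be Sat.
Grace's domain is down to {Tue}, so Grace = Tue.

Omar=Thu, Dave=Sat, Grace=Tue, Nate=Wed, Erin=Fri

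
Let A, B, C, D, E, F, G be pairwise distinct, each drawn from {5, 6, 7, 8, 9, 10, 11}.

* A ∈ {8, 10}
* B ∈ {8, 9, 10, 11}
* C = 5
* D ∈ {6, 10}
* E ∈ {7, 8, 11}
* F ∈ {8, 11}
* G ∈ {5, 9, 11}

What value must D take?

6

C has just one choice, so C = 5. Eliminate 5 elsewhere: G.
The 6 still-open variables together cover exactly {6, 7, 8, 9, 10, 11} — 6 values for 6 variables — and 6 appears only in D's list, so D = 6.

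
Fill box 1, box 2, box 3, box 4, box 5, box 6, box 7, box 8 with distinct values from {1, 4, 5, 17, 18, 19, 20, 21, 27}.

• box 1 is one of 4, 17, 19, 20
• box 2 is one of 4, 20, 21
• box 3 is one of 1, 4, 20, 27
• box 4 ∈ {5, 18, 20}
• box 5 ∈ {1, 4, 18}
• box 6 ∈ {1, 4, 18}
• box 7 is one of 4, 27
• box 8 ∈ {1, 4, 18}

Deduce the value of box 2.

box 5, box 6, box 8 between them cover only {1, 4, 18} — a naked triple. Remove those values from box 1, box 2, box 3, box 4, box 7.
That leaves box 7 = 27. Remove 27 from box 3.
That leaves box 3 = 20. Strike 20 from box 1, box 2, box 4.
So box 2 = 21.

21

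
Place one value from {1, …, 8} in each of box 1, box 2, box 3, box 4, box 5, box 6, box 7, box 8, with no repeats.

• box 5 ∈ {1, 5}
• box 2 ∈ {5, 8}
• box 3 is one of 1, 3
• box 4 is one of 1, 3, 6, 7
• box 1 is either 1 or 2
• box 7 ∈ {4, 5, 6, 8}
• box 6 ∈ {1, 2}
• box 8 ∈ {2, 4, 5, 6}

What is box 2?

8

The 8 variables together cover exactly {1, 2, 3, 4, 5, 6, 7, 8} — 8 values for 8 variables — and 7 appears only in box 4's list, so box 4 = 7.
The 7 still-open variables together cover exactly {1, 2, 3, 4, 5, 6, 8} — 7 values for 7 variables — and 3 appears only in box 3's list, so box 3 = 3.
box 1 and box 6 share exactly the 2 values {1, 2}; by pigeonhole those values go to them, so strike 1, 2 from box 5, box 8.
box 5 has just one choice, so box 5 = 5. So box 2, box 7, box 8 can't be 5.
So box 2 = 8.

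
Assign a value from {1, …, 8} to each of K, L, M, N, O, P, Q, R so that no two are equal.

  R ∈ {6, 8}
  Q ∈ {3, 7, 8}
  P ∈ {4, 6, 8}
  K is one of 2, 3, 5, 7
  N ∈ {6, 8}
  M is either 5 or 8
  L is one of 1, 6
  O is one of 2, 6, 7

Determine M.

The 8 variables together cover exactly {1, 2, 3, 4, 5, 6, 7, 8} — 8 values for 8 variables — and 1 appears only in L's list, so L = 1.
The 7 still-open variables together cover exactly {2, 3, 4, 5, 6, 7, 8} — 7 values for 7 variables — and 4 appears only in P's list, so P = 4.
N and R share exactly the 2 values {6, 8}; by pigeonhole those values go to them, so strike 6, 8 from M, O, Q.
So M = 5.

5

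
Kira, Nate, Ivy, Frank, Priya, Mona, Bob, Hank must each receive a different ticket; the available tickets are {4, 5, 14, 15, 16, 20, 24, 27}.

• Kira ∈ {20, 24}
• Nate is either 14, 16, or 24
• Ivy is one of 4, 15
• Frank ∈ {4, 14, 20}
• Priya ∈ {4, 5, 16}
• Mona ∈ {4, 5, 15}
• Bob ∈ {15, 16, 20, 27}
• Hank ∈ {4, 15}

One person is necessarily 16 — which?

Priya

The 8 variables draw from only 8 values {4, 5, 14, 15, 16, 20, 24, 27}, so each is used; only Bob can be 27, hence Bob = 27.
Ivy and Hank share exactly the 2 values {4, 15}; by pigeonhole those values go to them, so strike 4, 15 from Frank, Priya, Mona.
Mona has just one choice, so Mona = 5. Remove 5 from Priya.
So 16 goes to Priya.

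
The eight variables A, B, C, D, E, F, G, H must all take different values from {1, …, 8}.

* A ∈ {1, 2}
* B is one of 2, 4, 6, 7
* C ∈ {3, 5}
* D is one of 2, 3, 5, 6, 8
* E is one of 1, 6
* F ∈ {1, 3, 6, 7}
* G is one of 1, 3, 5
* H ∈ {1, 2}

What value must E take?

The 8 variables draw from only 8 values {1, 2, 3, 4, 5, 6, 7, 8}, so each is used; only B can be 4, hence B = 4.
The 7 still-open variables draw from only 7 values {1, 2, 3, 5, 6, 7, 8}, so each is used; only F can be 7, hence F = 7.
Among the 6 still-open variables, 8 fits only D (and all 6 values in {1, 2, 3, 5, 6, 8} must be used), so D = 8.
The 5 still-open variables together cover exactly {1, 2, 3, 5, 6} — 5 values for 5 variables — and 6 appears only in E's list, so E = 6.

6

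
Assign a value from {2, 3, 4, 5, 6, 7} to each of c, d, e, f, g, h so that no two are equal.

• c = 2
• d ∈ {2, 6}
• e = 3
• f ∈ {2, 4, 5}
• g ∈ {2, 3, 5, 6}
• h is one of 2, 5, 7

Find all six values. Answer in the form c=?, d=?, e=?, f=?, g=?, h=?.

c=2, d=6, e=3, f=4, g=5, h=7

c must be 2 (only option left). Eliminate 2 elsewhere: d, f, g, h.
d's domain is down to {6}, so d = 6. Strike 6 from g.
e's domain is down to {3}, so e = 3. So g can't be 3.
That leaves g = 5. Eliminate 5 elsewhere: f, h.
h has just one choice, so h = 7.
f has just one choice, so f = 4.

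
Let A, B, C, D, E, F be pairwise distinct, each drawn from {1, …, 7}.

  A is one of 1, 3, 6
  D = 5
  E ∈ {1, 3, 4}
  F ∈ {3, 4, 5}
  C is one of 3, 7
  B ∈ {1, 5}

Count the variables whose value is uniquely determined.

D's domain is down to {5}, so D = 5. Eliminate 5 elsewhere: B, F.
That leaves B = 1. Strike 1 from A, E.
The 4 still-open variables together cover exactly {3, 4, 6, 7} — 4 values for 4 variables — and 6 appears only in A's list, so A = 6.
The 3 still-open variables together cover exactly {3, 4, 7} — 3 values for 3 variables — and 7 appears only in C's list, so C = 7.
Determined: A=6, B=1, C=7, D=5. The other variables each still have more than one consistent value. That makes 4.

4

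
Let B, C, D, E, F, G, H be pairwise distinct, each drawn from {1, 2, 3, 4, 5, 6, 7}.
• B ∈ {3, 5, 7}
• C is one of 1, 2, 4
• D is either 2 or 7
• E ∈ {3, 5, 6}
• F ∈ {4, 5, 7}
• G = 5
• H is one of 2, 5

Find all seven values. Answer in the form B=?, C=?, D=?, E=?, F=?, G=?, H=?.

G has just one choice, so G = 5. So B, E, F, H can't be 5.
That leaves H = 2. So C, D can't be 2.
That leaves D = 7. Strike 7 from B, F.
That leaves F = 4. So C can't be 4.
That leaves B = 3. Remove 3 from E.
C must be 1 (only option left).
E has just one choice, so E = 6.

B=3, C=1, D=7, E=6, F=4, G=5, H=2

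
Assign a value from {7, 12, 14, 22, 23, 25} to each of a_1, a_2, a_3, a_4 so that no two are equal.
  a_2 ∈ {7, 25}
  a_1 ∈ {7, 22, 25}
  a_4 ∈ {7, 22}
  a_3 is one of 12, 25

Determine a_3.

12

The 4 variables draw from only 4 values {7, 12, 22, 25}, so each is used; only a_3 can be 12, hence a_3 = 12.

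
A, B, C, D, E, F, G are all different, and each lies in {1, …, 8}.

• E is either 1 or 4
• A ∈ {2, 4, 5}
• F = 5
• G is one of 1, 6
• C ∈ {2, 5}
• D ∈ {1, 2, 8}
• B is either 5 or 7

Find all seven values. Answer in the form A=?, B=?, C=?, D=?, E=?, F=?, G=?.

A=4, B=7, C=2, D=8, E=1, F=5, G=6

F must be 5 (only option left). So A, B, C can't be 5.
That leaves B = 7.
C must be 2 (only option left). So A, D can't be 2.
A has just one choice, so A = 4. Eliminate 4 elsewhere: E.
E must be 1 (only option left). Remove 1 from D, G.
G must be 6 (only option left).
D has just one choice, so D = 8.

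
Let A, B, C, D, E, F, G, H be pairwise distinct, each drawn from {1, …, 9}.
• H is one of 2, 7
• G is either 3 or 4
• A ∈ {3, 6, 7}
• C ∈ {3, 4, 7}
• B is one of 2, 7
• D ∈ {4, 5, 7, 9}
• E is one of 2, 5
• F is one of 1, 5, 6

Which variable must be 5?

E

The 8 variables draw from only 8 values {1, 2, 3, 4, 5, 6, 7, 9}, so each is used; only F can be 1, hence F = 1.
The 7 still-open variables draw from only 7 values {2, 3, 4, 5, 6, 7, 9}, so each is used; only A can be 6, hence A = 6.
The 6 still-open variables draw from only 6 values {2, 3, 4, 5, 7, 9}, so each is used; only D can be 9, hence D = 9.
Among the 5 still-open variables, 5 fits only E (and all 5 values in {2, 3, 4, 5, 7} must be used), so E = 5.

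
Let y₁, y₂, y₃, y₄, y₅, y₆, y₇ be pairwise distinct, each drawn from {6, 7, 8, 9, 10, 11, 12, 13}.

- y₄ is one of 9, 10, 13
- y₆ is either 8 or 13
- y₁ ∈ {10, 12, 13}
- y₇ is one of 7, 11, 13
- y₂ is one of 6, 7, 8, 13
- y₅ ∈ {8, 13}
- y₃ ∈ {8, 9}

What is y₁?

12

The 2 variables y₅ and y₆ are confined to {8, 13}, which locks those values in; drop them from y₁, y₂, y₃, y₄, y₇.
y₃ has just one choice, so y₃ = 9. Strike 9 from y₄.
y₄ has just one choice, so y₄ = 10. Strike 10 from y₁.
So y₁ = 12.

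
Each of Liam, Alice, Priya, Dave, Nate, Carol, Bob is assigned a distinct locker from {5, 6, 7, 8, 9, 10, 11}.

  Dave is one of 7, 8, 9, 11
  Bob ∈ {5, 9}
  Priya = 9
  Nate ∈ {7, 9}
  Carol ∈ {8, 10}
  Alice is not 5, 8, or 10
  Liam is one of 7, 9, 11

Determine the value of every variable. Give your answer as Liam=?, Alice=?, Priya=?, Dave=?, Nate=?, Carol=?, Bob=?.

Priya's domain is down to {9}, so Priya = 9. Remove 9 from Liam, Alice, Dave, Nate, Bob.
Nate has just one choice, so Nate = 7. Remove 7 from Liam, Alice, Dave.
Bob must be 5 (only option left).
That leaves Liam = 11. Eliminate 11 elsewhere: Alice, Dave.
That leaves Alice = 6.
Dave must be 8 (only option left). Strike 8 from Carol.
Carol must be 10 (only option left).

Liam=11, Alice=6, Priya=9, Dave=8, Nate=7, Carol=10, Bob=5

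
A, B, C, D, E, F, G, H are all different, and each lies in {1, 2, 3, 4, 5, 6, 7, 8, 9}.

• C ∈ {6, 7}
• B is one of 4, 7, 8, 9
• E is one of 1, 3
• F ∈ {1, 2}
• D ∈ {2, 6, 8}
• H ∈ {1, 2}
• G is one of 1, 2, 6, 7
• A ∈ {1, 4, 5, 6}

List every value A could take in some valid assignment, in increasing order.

F and H between them cover only {1, 2} — a naked pair. Remove those values from A, D, E, G.
E's domain is down to {3}, so E = 3.
The 2 variables C and G are confined to {6, 7}, which locks those values in; drop them from A, B, D.
That leaves D = 8. Strike 8 from B.
No further eliminations apply; A can still be any of 4, 5.

4, 5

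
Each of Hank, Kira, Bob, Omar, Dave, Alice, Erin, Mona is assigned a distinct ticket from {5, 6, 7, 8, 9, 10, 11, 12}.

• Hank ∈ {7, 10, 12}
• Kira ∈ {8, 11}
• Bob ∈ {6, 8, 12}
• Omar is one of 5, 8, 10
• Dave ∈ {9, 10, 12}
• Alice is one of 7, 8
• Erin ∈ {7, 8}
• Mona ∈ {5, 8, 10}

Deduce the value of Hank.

12

The 8 variables together cover exactly {5, 6, 7, 8, 9, 10, 11, 12} — 8 values for 8 variables — and 6 appears only in Bob's list, so Bob = 6.
The 7 still-open variables draw from only 7 values {5, 7, 8, 9, 10, 11, 12}, so each is used; only Dave can be 9, hence Dave = 9.
Among the 6 still-open variables, 11 fits only Kira (and all 6 values in {5, 7, 8, 10, 11, 12} must be used), so Kira = 11.
The 5 still-open variables draw from only 5 values {5, 7, 8, 10, 12}, so each is used; only Hank can be 12, hence Hank = 12.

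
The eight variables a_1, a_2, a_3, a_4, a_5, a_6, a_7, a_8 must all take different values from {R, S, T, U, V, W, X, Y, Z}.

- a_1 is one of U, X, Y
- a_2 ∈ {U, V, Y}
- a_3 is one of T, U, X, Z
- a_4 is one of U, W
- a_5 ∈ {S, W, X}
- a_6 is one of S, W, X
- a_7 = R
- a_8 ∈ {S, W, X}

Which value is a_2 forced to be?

V

a_7 must be R (only option left).
a_5, a_6, a_8 between them cover only {S, W, X} — a naked triple. Remove those values from a_1, a_3, a_4.
a_4 has just one choice, so a_4 = U. Remove U from a_1, a_2, a_3.
a_1 has just one choice, so a_1 = Y. So a_2 can't be Y.
So a_2 = V.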